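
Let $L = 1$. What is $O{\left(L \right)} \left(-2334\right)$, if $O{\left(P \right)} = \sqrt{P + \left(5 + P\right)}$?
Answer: $- 2334 \sqrt{7} \approx -6175.2$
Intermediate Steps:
$O{\left(P \right)} = \sqrt{5 + 2 P}$
$O{\left(L \right)} \left(-2334\right) = \sqrt{5 + 2 \cdot 1} \left(-2334\right) = \sqrt{5 + 2} \left(-2334\right) = \sqrt{7} \left(-2334\right) = - 2334 \sqrt{7}$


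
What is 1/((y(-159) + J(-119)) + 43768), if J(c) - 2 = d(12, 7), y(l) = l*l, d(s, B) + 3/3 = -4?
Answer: 1/69046 ≈ 1.4483e-5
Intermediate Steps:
d(s, B) = -5 (d(s, B) = -1 - 4 = -5)
y(l) = l**2
J(c) = -3 (J(c) = 2 - 5 = -3)
1/((y(-159) + J(-119)) + 43768) = 1/(((-159)**2 - 3) + 43768) = 1/((25281 - 3) + 43768) = 1/(25278 + 43768) = 1/69046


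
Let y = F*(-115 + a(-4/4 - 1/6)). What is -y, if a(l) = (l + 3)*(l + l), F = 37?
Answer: 79439/18 ≈ 4413.3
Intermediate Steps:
a(l) = 2*l*(3 + l) (a(l) = (3 + l)*(2*l) = 2*l*(3 + l))
y = -79439/18 (y = 37*(-115 + 2*(-4/4 - 1/6)*(3 + (-4/4 - 1/6))) = 37*(-115 + 2*(-4*¼ - 1*⅙)*(3 + (-4*¼ - 1*⅙))) = 37*(-115 + 2*(-1 - ⅙)*(3 + (-1 - ⅙))) = 37*(-115 + 2*(-7/6)*(3 - 7/6)) = 37*(-115 + 2*(-7/6)*(11/6)) = 37*(-115 - 77/18) = 37*(-2147/18) = -79439/18 ≈ -4413.3)
-y = -1*(-79439/18) = 79439/18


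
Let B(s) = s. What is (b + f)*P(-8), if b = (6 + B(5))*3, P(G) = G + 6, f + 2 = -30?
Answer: -2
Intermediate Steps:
f = -32 (f = -2 - 30 = -32)
P(G) = 6 + G
b = 33 (b = (6 + 5)*3 = 11*3 = 33)
(b + f)*P(-8) = (33 - 32)*(6 - 8) = 1*(-2) = -2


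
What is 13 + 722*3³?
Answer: 19507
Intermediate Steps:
13 + 722*3³ = 13 + 722*27 = 13 + 19494 = 19507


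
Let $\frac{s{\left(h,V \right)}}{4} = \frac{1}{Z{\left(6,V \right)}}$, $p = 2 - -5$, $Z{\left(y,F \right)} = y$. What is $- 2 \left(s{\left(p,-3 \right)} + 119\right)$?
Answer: $- \frac{718}{3} \approx -239.33$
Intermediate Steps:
$p = 7$ ($p = 2 + 5 = 7$)
$s{\left(h,V \right)} = \frac{2}{3}$ ($s{\left(h,V \right)} = \frac{4}{6} = 4 \cdot \frac{1}{6} = \frac{2}{3}$)
$- 2 \left(s{\left(p,-3 \right)} + 119\right) = - 2 \left(\frac{2}{3} + 119\right) = \left(-2\right) \frac{359}{3} = - \frac{718}{3}$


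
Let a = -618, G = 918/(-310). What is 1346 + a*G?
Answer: 492292/155 ≈ 3176.1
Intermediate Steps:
G = -459/155 (G = 918*(-1/310) = -459/155 ≈ -2.9613)
1346 + a*G = 1346 - 618*(-459/155) = 1346 + 283662/155 = 492292/155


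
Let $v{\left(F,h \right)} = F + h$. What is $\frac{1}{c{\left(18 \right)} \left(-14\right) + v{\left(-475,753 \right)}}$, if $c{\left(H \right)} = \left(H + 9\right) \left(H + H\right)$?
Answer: $- \frac{1}{13330} \approx -7.5019 \cdot 10^{-5}$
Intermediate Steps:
$c{\left(H \right)} = 2 H \left(9 + H\right)$ ($c{\left(H \right)} = \left(9 + H\right) 2 H = 2 H \left(9 + H\right)$)
$\frac{1}{c{\left(18 \right)} \left(-14\right) + v{\left(-475,753 \right)}} = \frac{1}{2 \cdot 18 \left(9 + 18\right) \left(-14\right) + \left(-475 + 753\right)} = \frac{1}{2 \cdot 18 \cdot 27 \left(-14\right) + 278} = \frac{1}{972 \left(-14\right) + 278} = \frac{1}{-13608 + 278} = \frac{1}{-13330} = - \frac{1}{13330}$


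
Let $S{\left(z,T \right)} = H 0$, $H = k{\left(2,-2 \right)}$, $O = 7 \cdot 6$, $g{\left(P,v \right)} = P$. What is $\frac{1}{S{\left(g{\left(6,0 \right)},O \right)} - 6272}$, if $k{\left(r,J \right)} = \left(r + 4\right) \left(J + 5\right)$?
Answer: $- \frac{1}{6272} \approx -0.00015944$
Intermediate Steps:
$O = 42$
$k{\left(r,J \right)} = \left(4 + r\right) \left(5 + J\right)$
$H = 18$ ($H = 20 + 4 \left(-2\right) + 5 \cdot 2 - 4 = 20 - 8 + 10 - 4 = 18$)
$S{\left(z,T \right)} = 0$ ($S{\left(z,T \right)} = 18 \cdot 0 = 0$)
$\frac{1}{S{\left(g{\left(6,0 \right)},O \right)} - 6272} = \frac{1}{0 - 6272} = \frac{1}{-6272} = - \frac{1}{6272}$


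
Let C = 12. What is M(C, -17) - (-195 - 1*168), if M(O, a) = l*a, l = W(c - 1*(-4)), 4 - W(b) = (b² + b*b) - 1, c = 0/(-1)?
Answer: 822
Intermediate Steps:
c = 0 (c = 0*(-1) = 0)
W(b) = 5 - 2*b² (W(b) = 4 - ((b² + b*b) - 1) = 4 - ((b² + b²) - 1) = 4 - (2*b² - 1) = 4 - (-1 + 2*b²) = 4 + (1 - 2*b²) = 5 - 2*b²)
l = -27 (l = 5 - 2*(0 - 1*(-4))² = 5 - 2*(0 + 4)² = 5 - 2*4² = 5 - 2*16 = 5 - 32 = -27)
M(O, a) = -27*a
M(C, -17) - (-195 - 1*168) = -27*(-17) - (-195 - 1*168) = 459 - (-195 - 168) = 459 - 1*(-363) = 459 + 363 = 822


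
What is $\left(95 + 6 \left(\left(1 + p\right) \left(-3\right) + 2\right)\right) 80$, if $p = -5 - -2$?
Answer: $11440$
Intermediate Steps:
$p = -3$ ($p = -5 + 2 = -3$)
$\left(95 + 6 \left(\left(1 + p\right) \left(-3\right) + 2\right)\right) 80 = \left(95 + 6 \left(\left(1 - 3\right) \left(-3\right) + 2\right)\right) 80 = \left(95 + 6 \left(\left(-2\right) \left(-3\right) + 2\right)\right) 80 = \left(95 + 6 \left(6 + 2\right)\right) 80 = \left(95 + 6 \cdot 8\right) 80 = \left(95 + 48\right) 80 = 143 \cdot 80 = 11440$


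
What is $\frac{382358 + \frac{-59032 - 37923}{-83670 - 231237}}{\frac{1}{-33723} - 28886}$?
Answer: $- \frac{1353498545417301}{102252672995051} \approx -13.237$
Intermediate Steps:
$\frac{382358 + \frac{-59032 - 37923}{-83670 - 231237}}{\frac{1}{-33723} - 28886} = \frac{382358 - \frac{96955}{-314907}}{- \frac{1}{33723} - 28886} = \frac{382358 - - \frac{96955}{314907}}{- \frac{974122579}{33723}} = \left(382358 + \frac{96955}{314907}\right) \left(- \frac{33723}{974122579}\right) = \frac{120407307661}{314907} \left(- \frac{33723}{974122579}\right) = - \frac{1353498545417301}{102252672995051}$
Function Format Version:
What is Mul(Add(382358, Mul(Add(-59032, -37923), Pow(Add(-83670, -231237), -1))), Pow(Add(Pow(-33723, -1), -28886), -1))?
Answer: Rational(-1353498545417301, 102252672995051) ≈ -13.237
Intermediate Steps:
Mul(Add(382358, Mul(Add(-59032, -37923), Pow(Add(-83670, -231237), -1))), Pow(Add(Pow(-33723, -1), -28886), -1)) = Mul(Add(382358, Mul(-96955, Pow(-314907, -1))), Pow(Add(Rational(-1, 33723), -28886), -1)) = Mul(Add(382358, Mul(-96955, Rational(-1, 314907))), Pow(Rational(-974122579, 33723), -1)) = Mul(Add(382358, Rational(96955, 314907)), Rational(-33723, 974122579)) = Mul(Rational(120407307661, 314907), Rational(-33723, 974122579)) = Rational(-1353498545417301, 102252672995051)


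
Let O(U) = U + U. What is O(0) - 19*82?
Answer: -1558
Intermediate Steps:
O(U) = 2*U
O(0) - 19*82 = 2*0 - 19*82 = 0 - 1558 = -1558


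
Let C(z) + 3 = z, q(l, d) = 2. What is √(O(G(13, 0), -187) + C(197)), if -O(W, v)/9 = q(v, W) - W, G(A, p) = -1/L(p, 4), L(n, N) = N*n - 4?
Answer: √713/2 ≈ 13.351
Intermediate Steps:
C(z) = -3 + z
L(n, N) = -4 + N*n
G(A, p) = -1/(-4 + 4*p)
O(W, v) = -18 + 9*W (O(W, v) = -9*(2 - W) = -18 + 9*W)
√(O(G(13, 0), -187) + C(197)) = √((-18 + 9*(-1/(-4 + 4*0))) + (-3 + 197)) = √((-18 + 9*(-1/(-4 + 0))) + 194) = √((-18 + 9*(-1/(-4))) + 194) = √((-18 + 9*(-1*(-¼))) + 194) = √((-18 + 9*(¼)) + 194) = √((-18 + 9/4) + 194) = √(-63/4 + 194) = √(713/4) = √713/2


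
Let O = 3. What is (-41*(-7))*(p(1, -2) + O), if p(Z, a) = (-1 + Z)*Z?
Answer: 861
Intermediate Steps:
p(Z, a) = Z*(-1 + Z)
(-41*(-7))*(p(1, -2) + O) = (-41*(-7))*(1*(-1 + 1) + 3) = 287*(1*0 + 3) = 287*(0 + 3) = 287*3 = 861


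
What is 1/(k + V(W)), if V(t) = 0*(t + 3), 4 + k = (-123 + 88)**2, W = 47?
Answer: 1/1221 ≈ 0.00081900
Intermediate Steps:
k = 1221 (k = -4 + (-123 + 88)**2 = -4 + (-35)**2 = -4 + 1225 = 1221)
V(t) = 0 (V(t) = 0*(3 + t) = 0)
1/(k + V(W)) = 1/(1221 + 0) = 1/1221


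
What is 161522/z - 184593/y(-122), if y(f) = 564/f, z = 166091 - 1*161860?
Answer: 15895780389/397714 ≈ 39968.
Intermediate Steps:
z = 4231 (z = 166091 - 161860 = 4231)
161522/z - 184593/y(-122) = 161522/4231 - 184593/(564/(-122)) = 161522*(1/4231) - 184593/(564*(-1/122)) = 161522/4231 - 184593/(-282/61) = 161522/4231 - 184593*(-61/282) = 161522/4231 + 3753391/94 = 15895780389/397714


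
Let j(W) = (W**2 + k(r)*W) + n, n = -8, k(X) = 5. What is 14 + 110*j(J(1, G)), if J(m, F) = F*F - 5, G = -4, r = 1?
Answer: 18494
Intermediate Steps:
J(m, F) = -5 + F**2 (J(m, F) = F**2 - 5 = -5 + F**2)
j(W) = -8 + W**2 + 5*W (j(W) = (W**2 + 5*W) - 8 = -8 + W**2 + 5*W)
14 + 110*j(J(1, G)) = 14 + 110*(-8 + (-5 + (-4)**2)**2 + 5*(-5 + (-4)**2)) = 14 + 110*(-8 + (-5 + 16)**2 + 5*(-5 + 16)) = 14 + 110*(-8 + 11**2 + 5*11) = 14 + 110*(-8 + 121 + 55) = 14 + 110*168 = 14 + 18480 = 18494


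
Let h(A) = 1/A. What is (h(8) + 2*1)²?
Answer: 289/64 ≈ 4.5156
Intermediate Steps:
h(A) = 1/A
(h(8) + 2*1)² = (1/8 + 2*1)² = (⅛ + 2)² = (17/8)² = 289/64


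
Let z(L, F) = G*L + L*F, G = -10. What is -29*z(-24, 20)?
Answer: 6960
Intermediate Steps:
z(L, F) = -10*L + F*L (z(L, F) = -10*L + L*F = -10*L + F*L)
-29*z(-24, 20) = -(-696)*(-10 + 20) = -(-696)*10 = -29*(-240) = 6960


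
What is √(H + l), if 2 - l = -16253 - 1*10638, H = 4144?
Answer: √31037 ≈ 176.17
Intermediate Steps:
l = 26893 (l = 2 - (-16253 - 1*10638) = 2 - (-16253 - 10638) = 2 - 1*(-26891) = 2 + 26891 = 26893)
√(H + l) = √(4144 + 26893) = √31037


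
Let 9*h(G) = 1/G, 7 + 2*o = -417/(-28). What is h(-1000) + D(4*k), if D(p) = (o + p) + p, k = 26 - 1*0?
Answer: 6676309/31500 ≈ 211.95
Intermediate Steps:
k = 26 (k = 26 + 0 = 26)
o = 221/56 (o = -7/2 + (-417/(-28))/2 = -7/2 + (-417*(-1/28))/2 = -7/2 + (1/2)*(417/28) = -7/2 + 417/56 = 221/56 ≈ 3.9464)
h(G) = 1/(9*G)
D(p) = 221/56 + 2*p (D(p) = (221/56 + p) + p = 221/56 + 2*p)
h(-1000) + D(4*k) = (1/9)/(-1000) + (221/56 + 2*(4*26)) = (1/9)*(-1/1000) + (221/56 + 2*104) = -1/9000 + (221/56 + 208) = -1/9000 + 11869/56 = 6676309/31500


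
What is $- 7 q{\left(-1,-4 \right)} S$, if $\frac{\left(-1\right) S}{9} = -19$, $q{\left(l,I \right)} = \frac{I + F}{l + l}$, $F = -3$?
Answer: $- \frac{8379}{2} \approx -4189.5$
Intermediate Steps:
$q{\left(l,I \right)} = \frac{-3 + I}{2 l}$ ($q{\left(l,I \right)} = \frac{I - 3}{l + l} = \frac{-3 + I}{2 l}$)
$S = 171$ ($S = \left(-9\right) \left(-19\right) = 171$)
$- 7 q{\left(-1,-4 \right)} S = - 7 \frac{-3 - 4}{2 \left(-1\right)} 171 = - 7 \cdot \frac{1}{2} \left(-1\right) \left(-7\right) 171 = \left(-7\right) \frac{7}{2} \cdot 171 = \left(- \frac{49}{2}\right) 171 = - \frac{8379}{2}$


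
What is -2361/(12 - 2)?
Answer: -2361/10 ≈ -236.10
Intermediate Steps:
-2361/(12 - 2) = -2361/10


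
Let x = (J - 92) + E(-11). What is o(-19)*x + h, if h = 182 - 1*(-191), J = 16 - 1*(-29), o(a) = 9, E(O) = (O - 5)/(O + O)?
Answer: -478/11 ≈ -43.455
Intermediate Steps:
E(O) = (-5 + O)/(2*O) (E(O) = (-5 + O)/((2*O)) = (-5 + O)*(1/(2*O)) = (-5 + O)/(2*O))
J = 45 (J = 16 + 29 = 45)
h = 373 (h = 182 + 191 = 373)
x = -509/11 (x = (45 - 92) + (½)*(-5 - 11)/(-11) = -47 + (½)*(-1/11)*(-16) = -47 + 8/11 = -509/11 ≈ -46.273)
o(-19)*x + h = 9*(-509/11) + 373 = -4581/11 + 373 = -478/11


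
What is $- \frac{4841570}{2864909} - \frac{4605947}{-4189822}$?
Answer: $- \frac{7089697486717}{12003458756198} \approx -0.59064$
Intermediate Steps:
$- \frac{4841570}{2864909} - \frac{4605947}{-4189822} = \left(-4841570\right) \frac{1}{2864909} - - \frac{4605947}{4189822} = - \frac{4841570}{2864909} + \frac{4605947}{4189822} = - \frac{7089697486717}{12003458756198}$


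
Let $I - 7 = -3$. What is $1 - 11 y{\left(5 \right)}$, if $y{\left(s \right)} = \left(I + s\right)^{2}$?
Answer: $-890$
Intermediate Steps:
$I = 4$ ($I = 7 - 3 = 4$)
$y{\left(s \right)} = \left(4 + s\right)^{2}$
$1 - 11 y{\left(5 \right)} = 1 - 11 \left(4 + 5\right)^{2} = 1 - 11 \cdot 9^{2} = 1 - 891 = -890$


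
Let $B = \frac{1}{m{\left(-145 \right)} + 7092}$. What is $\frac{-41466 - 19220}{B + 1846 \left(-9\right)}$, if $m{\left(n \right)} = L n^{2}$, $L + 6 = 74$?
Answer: $\frac{4589113648}{1256361173} \approx 3.6527$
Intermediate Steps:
$L = 68$ ($L = -6 + 74 = 68$)
$m{\left(n \right)} = 68 n^{2}$
$B = \frac{1}{1436792}$ ($B = \frac{1}{68 \left(-145\right)^{2} + 7092} = \frac{1}{68 \cdot 21025 + 7092} = \frac{1}{1429700 + 7092} = \frac{1}{1436792} \approx 6.9599 \cdot 10^{-7}$)
$\frac{-41466 - 19220}{B + 1846 \left(-9\right)} = \frac{-41466 - 19220}{\frac{1}{1436792} + 1846 \left(-9\right)} = - \frac{60686}{\frac{1}{1436792} - 16614} = - \frac{60686}{- \frac{23870862287}{1436792}} = \left(-60686\right) \left(- \frac{1436792}{23870862287}\right) = \frac{4589113648}{1256361173}$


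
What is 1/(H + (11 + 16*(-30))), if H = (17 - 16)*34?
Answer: -1/435 ≈ -0.0022989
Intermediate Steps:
H = 34 (H = 1*34 = 34)
1/(H + (11 + 16*(-30))) = 1/(34 + (11 + 16*(-30))) = 1/(34 + (11 - 480)) = 1/(34 - 469) = 1/(-435) = -1/435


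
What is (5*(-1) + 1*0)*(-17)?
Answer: 85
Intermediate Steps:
(5*(-1) + 1*0)*(-17) = (-5 + 0)*(-17) = -5*(-17) = 85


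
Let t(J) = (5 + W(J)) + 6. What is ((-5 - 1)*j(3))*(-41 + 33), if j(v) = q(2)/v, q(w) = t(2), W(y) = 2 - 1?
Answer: 192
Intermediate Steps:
W(y) = 1
t(J) = 12 (t(J) = (5 + 1) + 6 = 6 + 6 = 12)
q(w) = 12
j(v) = 12/v
((-5 - 1)*j(3))*(-41 + 33) = ((-5 - 1)*(12/3))*(-41 + 33) = -72/3*(-8) = -6*4*(-8) = -24*(-8) = 192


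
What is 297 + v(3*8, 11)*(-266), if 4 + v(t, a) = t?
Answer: -5023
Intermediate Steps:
v(t, a) = -4 + t
297 + v(3*8, 11)*(-266) = 297 + (-4 + 3*8)*(-266) = 297 + (-4 + 24)*(-266) = 297 + 20*(-266) = 297 - 5320 = -5023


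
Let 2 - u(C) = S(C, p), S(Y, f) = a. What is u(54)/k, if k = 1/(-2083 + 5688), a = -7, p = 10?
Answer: 32445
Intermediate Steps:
S(Y, f) = -7
u(C) = 9 (u(C) = 2 - 1*(-7) = 2 + 7 = 9)
k = 1/3605 ≈ 0.00027739
u(54)/k = 9/(1/3605) = 9*3605 = 32445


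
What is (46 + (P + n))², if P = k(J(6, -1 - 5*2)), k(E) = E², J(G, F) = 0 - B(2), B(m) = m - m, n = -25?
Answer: 441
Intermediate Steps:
B(m) = 0
J(G, F) = 0 (J(G, F) = 0 - 1*0 = 0 + 0 = 0)
P = 0 (P = 0² = 0)
(46 + (P + n))² = (46 + (0 - 25))² = (46 - 25)² = 21² = 441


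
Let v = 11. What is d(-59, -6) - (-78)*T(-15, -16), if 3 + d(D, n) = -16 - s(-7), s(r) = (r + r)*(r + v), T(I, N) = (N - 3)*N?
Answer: 23749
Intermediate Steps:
T(I, N) = N*(-3 + N) (T(I, N) = (-3 + N)*N = N*(-3 + N))
s(r) = 2*r*(11 + r) (s(r) = (r + r)*(r + 11) = (2*r)*(11 + r) = 2*r*(11 + r))
d(D, n) = 37 (d(D, n) = -3 + (-16 - 2*(-7)*(11 - 7)) = -3 + (-16 - 2*(-7)*4) = -3 + (-16 - 1*(-56)) = -3 + (-16 + 56) = -3 + 40 = 37)
d(-59, -6) - (-78)*T(-15, -16) = 37 - (-78)*(-16*(-3 - 16)) = 37 - (-78)*(-16*(-19)) = 37 - (-78)*304 = 37 - 1*(-23712) = 37 + 23712 = 23749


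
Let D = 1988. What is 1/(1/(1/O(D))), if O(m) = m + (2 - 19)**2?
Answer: 1/2277 ≈ 0.00043917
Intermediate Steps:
O(m) = 289 + m (O(m) = m + (-17)**2 = m + 289 = 289 + m)
1/(1/(1/O(D))) = 1/(1/(1/(289 + 1988))) = 1/(1/(1/2277)) = 1/2277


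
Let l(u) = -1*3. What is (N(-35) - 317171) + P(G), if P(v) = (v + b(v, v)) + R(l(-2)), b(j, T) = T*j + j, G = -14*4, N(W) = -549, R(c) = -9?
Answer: -314705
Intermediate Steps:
l(u) = -3
G = -56
b(j, T) = j + T*j
P(v) = -9 + v + v*(1 + v) (P(v) = (v + v*(1 + v)) - 9 = -9 + v + v*(1 + v))
(N(-35) - 317171) + P(G) = (-549 - 317171) + (-9 - 56 - 56*(1 - 56)) = -317720 + (-9 - 56 - 56*(-55)) = -317720 + (-9 - 56 + 3080) = -317720 + 3015 = -314705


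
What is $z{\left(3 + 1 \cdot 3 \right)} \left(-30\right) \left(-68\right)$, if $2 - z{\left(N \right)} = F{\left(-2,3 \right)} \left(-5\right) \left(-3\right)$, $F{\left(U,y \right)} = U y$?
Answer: $187680$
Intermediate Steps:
$z{\left(N \right)} = 92$ ($z{\left(N \right)} = 2 - \left(-2\right) 3 \left(-5\right) \left(-3\right) = 2 - \left(-6\right) \left(-5\right) \left(-3\right) = 2 - 30 \left(-3\right) = 2 - -90 = 2 + 90 = 92$)
$z{\left(3 + 1 \cdot 3 \right)} \left(-30\right) \left(-68\right) = 92 \left(-30\right) \left(-68\right) = \left(-2760\right) \left(-68\right) = 187680$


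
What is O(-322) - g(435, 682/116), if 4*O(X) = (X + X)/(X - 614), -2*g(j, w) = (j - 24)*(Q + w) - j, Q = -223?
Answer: -1217018333/27144 ≈ -44836.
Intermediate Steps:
g(j, w) = j/2 - (-223 + w)*(-24 + j)/2 (g(j, w) = -((j - 24)*(-223 + w) - j)/2 = -((-24 + j)*(-223 + w) - j)/2 = -((-223 + w)*(-24 + j) - j)/2 = -(-j + (-223 + w)*(-24 + j))/2 = j/2 - (-223 + w)*(-24 + j)/2)
O(X) = X/(2*(-614 + X)) (O(X) = ((X + X)/(X - 614))/4 = ((2*X)/(-614 + X))/4 = (2*X/(-614 + X))/4 = X/(2*(-614 + X)))
O(-322) - g(435, 682/116) = (½)*(-322)/(-614 - 322) - (-2676 + 12*(682/116) + 112*435 - ½*435*682/116) = (½)*(-322)/(-936) - (-2676 + 12*(682*(1/116)) + 48720 - ½*435*682*(1/116)) = (½)*(-322)*(-1/936) - (-2676 + 12*(341/58) + 48720 - ½*435*341/58) = 161/936 - (-2676 + 2046/29 + 48720 - 5115/4) = 161/936 - 1*5200953/116 = 161/936 - 5200953/116 = -1217018333/27144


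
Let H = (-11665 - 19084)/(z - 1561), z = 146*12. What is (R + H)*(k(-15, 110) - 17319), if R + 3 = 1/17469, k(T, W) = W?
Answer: 9416142298843/3336579 ≈ 2.8221e+6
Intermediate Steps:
z = 1752
R = -52406/17469 (R = -3 + 1/17469 = -52406/17469 ≈ -2.9999)
H = -30749/191 (H = (-11665 - 19084)/(1752 - 1561) = -30749/191 ≈ -160.99)
(R + H)*(k(-15, 110) - 17319) = (-52406/17469 - 30749/191)*(110 - 17319) = -547163827/3336579*(-17209) = 9416142298843/3336579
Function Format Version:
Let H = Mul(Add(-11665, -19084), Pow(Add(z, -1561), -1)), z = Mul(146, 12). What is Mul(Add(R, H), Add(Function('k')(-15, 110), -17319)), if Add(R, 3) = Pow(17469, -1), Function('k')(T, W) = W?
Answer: Rational(9416142298843, 3336579) ≈ 2.8221e+6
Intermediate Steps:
z = 1752
R = Rational(-52406, 17469) (R = Add(-3, Pow(17469, -1)) = Add(-3, Rational(1, 17469)) = Rational(-52406, 17469) ≈ -2.9999)
H = Rational(-30749, 191) (H = Mul(Add(-11665, -19084), Pow(Add(1752, -1561), -1)) = Mul(-30749, Pow(191, -1)) = Mul(-30749, Rational(1, 191)) = Rational(-30749, 191) ≈ -160.99)
Mul(Add(R, H), Add(Function('k')(-15, 110), -17319)) = Mul(Add(Rational(-52406, 17469), Rational(-30749, 191)), Add(110, -17319)) = Mul(Rational(-547163827, 3336579), -17209) = Rational(9416142298843, 3336579)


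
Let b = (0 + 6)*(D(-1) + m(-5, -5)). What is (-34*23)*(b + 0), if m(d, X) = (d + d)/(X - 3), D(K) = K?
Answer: -1173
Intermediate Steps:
m(d, X) = 2*d/(-3 + X) (m(d, X) = (2*d)/(-3 + X) = 2*d/(-3 + X))
b = 3/2 (b = (0 + 6)*(-1 + 2*(-5)/(-3 - 5)) = 6*(-1 + 2*(-5)/(-8)) = 6*(-1 + 2*(-5)*(-⅛)) = 6*(-1 + 5/4) = 6*(¼) = 3/2 ≈ 1.5000)
(-34*23)*(b + 0) = (-34*23)*(3/2 + 0) = -782*3/2 = -1173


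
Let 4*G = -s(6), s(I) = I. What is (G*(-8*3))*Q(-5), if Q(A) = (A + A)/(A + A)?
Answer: 36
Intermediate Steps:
Q(A) = 1 (Q(A) = (2*A)/((2*A)) = (2*A)*(1/(2*A)) = 1)
G = -3/2 (G = (-1*6)/4 = (1/4)*(-6) = -3/2 ≈ -1.5000)
(G*(-8*3))*Q(-5) = -(-12)*3*1 = -3/2*(-24)*1 = 36*1 = 36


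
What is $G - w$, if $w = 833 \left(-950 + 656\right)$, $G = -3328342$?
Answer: $-3083440$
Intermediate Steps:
$w = -244902$ ($w = 833 \left(-294\right) = -244902$)
$G - w = -3328342 - -244902 = -3328342 + 244902 = -3083440$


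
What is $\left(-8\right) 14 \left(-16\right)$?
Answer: $1792$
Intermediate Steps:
$\left(-8\right) 14 \left(-16\right) = \left(-112\right) \left(-16\right) = 1792$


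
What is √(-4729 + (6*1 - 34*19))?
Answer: I*√5369 ≈ 73.273*I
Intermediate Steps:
√(-4729 + (6*1 - 34*19)) = √(-4729 + (6 - 646)) = √(-4729 - 640) = √(-5369) = I*√5369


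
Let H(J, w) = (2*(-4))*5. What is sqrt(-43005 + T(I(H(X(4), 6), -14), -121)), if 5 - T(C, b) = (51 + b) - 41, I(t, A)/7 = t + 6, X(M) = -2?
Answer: I*sqrt(42889) ≈ 207.1*I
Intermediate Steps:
H(J, w) = -40 (H(J, w) = -8*5 = -40)
I(t, A) = 42 + 7*t (I(t, A) = 7*(t + 6) = 7*(6 + t) = 42 + 7*t)
T(C, b) = -5 - b (T(C, b) = 5 - ((51 + b) - 41) = 5 - (10 + b) = 5 + (-10 - b) = -5 - b)
sqrt(-43005 + T(I(H(X(4), 6), -14), -121)) = sqrt(-43005 + (-5 - 1*(-121))) = sqrt(-43005 + (-5 + 121)) = sqrt(-43005 + 116) = sqrt(-42889) = I*sqrt(42889)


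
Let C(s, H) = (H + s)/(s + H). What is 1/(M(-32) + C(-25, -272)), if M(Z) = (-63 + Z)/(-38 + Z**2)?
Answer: 986/891 ≈ 1.1066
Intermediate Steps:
C(s, H) = 1 (C(s, H) = (H + s)/(H + s) = 1)
M(Z) = (-63 + Z)/(-38 + Z**2)
1/(M(-32) + C(-25, -272)) = 1/((-63 - 32)/(-38 + (-32)**2) + 1) = 1/(-95/(-38 + 1024) + 1) = 1/(-95/986 + 1) = 1/(891/986) = 986/891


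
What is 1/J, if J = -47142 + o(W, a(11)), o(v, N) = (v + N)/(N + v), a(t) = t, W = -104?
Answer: -1/47141 ≈ -2.1213e-5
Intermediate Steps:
o(v, N) = 1 (o(v, N) = (N + v)/(N + v) = 1)
J = -47141 (J = -47142 + 1 = -47141)
1/J = 1/(-47141) = -1/47141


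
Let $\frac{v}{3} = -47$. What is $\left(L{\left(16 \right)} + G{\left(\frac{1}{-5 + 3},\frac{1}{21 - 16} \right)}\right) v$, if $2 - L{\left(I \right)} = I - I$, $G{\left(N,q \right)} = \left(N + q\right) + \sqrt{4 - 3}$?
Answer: $- \frac{3807}{10} \approx -380.7$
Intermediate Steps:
$v = -141$ ($v = 3 \left(-47\right) = -141$)
$G{\left(N,q \right)} = 1 + N + q$ ($G{\left(N,q \right)} = \left(N + q\right) + \sqrt{1} = \left(N + q\right) + 1 = 1 + N + q$)
$L{\left(I \right)} = 2$ ($L{\left(I \right)} = 2 - \left(I - I\right) = 2 - 0 = 2 + 0 = 2$)
$\left(L{\left(16 \right)} + G{\left(\frac{1}{-5 + 3},\frac{1}{21 - 16} \right)}\right) v = \left(2 + \left(1 + \frac{1}{-5 + 3} + \frac{1}{21 - 16}\right)\right) \left(-141\right) = \left(2 + \left(1 + \frac{1}{-2} + \frac{1}{5}\right)\right) \left(-141\right) = \left(2 + \left(1 - \frac{1}{2} + \frac{1}{5}\right)\right) \left(-141\right) = \left(2 + \frac{7}{10}\right) \left(-141\right) = \frac{27}{10} \left(-141\right) = - \frac{3807}{10}$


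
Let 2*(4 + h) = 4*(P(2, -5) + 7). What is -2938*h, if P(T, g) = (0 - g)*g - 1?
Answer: 123396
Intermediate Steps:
P(T, g) = -1 - g² (P(T, g) = (-g)*g - 1 = -g² - 1 = -1 - g²)
h = -42 (h = -4 + (4*((-1 - 1*(-5)²) + 7))/2 = -4 + (4*((-1 - 1*25) + 7))/2 = -4 + (4*((-1 - 25) + 7))/2 = -4 + (4*(-26 + 7))/2 = -4 + (4*(-19))/2 = -4 + (½)*(-76) = -4 - 38 = -42)
-2938*h = -2938*(-42) = 123396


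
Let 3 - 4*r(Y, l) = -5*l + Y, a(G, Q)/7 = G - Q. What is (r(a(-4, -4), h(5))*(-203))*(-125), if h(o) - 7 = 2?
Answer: 304500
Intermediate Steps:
a(G, Q) = -7*Q + 7*G (a(G, Q) = 7*(G - Q) = -7*Q + 7*G)
h(o) = 9 (h(o) = 7 + 2 = 9)
r(Y, l) = ¾ - Y/4 + 5*l/4 (r(Y, l) = ¾ - (-5*l + Y)/4 = ¾ - (Y - 5*l)/4 = ¾ + (-Y/4 + 5*l/4) = ¾ - Y/4 + 5*l/4)
(r(a(-4, -4), h(5))*(-203))*(-125) = ((¾ - (-7*(-4) + 7*(-4))/4 + (5/4)*9)*(-203))*(-125) = ((¾ - (28 - 28)/4 + 45/4)*(-203))*(-125) = ((¾ - ¼*0 + 45/4)*(-203))*(-125) = ((¾ + 0 + 45/4)*(-203))*(-125) = (12*(-203))*(-125) = -2436*(-125) = 304500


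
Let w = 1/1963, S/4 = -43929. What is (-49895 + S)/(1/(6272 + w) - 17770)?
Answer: 2777708418507/218783118527 ≈ 12.696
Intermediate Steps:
S = -175716 (S = 4*(-43929) = -175716)
w = 1/1963 ≈ 0.00050942
(-49895 + S)/(1/(6272 + w) - 17770) = (-49895 - 175716)/(1/(6272 + 1/1963) - 17770) = -225611/(1/(12311937/1963) - 17770) = -225611/(1963/12311937 - 17770) = -225611/(-218783118527/12311937) = -225611*(-12311937/218783118527) = 2777708418507/218783118527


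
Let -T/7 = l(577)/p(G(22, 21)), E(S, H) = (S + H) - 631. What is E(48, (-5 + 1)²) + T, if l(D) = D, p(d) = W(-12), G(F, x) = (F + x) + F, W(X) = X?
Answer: -2765/12 ≈ -230.42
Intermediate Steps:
G(F, x) = x + 2*F
p(d) = -12
E(S, H) = -631 + H + S (E(S, H) = (H + S) - 631 = -631 + H + S)
T = 4039/12 (T = -4039/(-12) = -4039*(-1)/12 = -7*(-577/12) = 4039/12 ≈ 336.58)
E(48, (-5 + 1)²) + T = (-631 + (-5 + 1)² + 48) + 4039/12 = (-631 + (-4)² + 48) + 4039/12 = (-631 + 16 + 48) + 4039/12 = -567 + 4039/12 = -2765/12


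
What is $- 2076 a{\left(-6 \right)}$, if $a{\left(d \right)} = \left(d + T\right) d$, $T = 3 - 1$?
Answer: $-49824$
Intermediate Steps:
$T = 2$ ($T = 3 - 1 = 2$)
$a{\left(d \right)} = d \left(2 + d\right)$ ($a{\left(d \right)} = \left(d + 2\right) d = \left(2 + d\right) d = d \left(2 + d\right)$)
$- 2076 a{\left(-6 \right)} = - 2076 \left(- 6 \left(2 - 6\right)\right) = - 2076 \left(\left(-6\right) \left(-4\right)\right) = \left(-2076\right) 24 = -49824$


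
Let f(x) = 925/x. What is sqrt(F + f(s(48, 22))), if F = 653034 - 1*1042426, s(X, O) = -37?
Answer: I*sqrt(389417) ≈ 624.03*I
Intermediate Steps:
F = -389392 (F = 653034 - 1042426 = -389392)
sqrt(F + f(s(48, 22))) = sqrt(-389392 + 925/(-37)) = sqrt(-389392 + 925*(-1/37)) = sqrt(-389392 - 25) = sqrt(-389417) = I*sqrt(389417)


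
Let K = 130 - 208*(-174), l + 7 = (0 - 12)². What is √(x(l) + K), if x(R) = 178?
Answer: 10*√365 ≈ 191.05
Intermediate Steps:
l = 137 (l = -7 + (0 - 12)² = -7 + (-12)² = -7 + 144 = 137)
K = 36322 (K = 130 + 36192 = 36322)
√(x(l) + K) = √(178 + 36322) = √36500 = 10*√365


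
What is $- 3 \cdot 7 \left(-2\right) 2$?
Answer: $84$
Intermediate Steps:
$- 3 \cdot 7 \left(-2\right) 2 = \left(-3\right) \left(-14\right) 2 = 42 \cdot 2 = 84$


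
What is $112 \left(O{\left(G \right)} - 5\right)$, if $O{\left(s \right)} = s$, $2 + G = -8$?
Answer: $-1680$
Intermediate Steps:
$G = -10$ ($G = -2 - 8 = -10$)
$112 \left(O{\left(G \right)} - 5\right) = 112 \left(-10 - 5\right) = 112 \left(-15\right) = -1680$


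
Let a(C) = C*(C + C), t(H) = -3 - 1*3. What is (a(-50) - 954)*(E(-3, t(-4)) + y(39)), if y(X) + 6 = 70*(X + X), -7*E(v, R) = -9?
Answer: 22072086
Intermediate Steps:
t(H) = -6 (t(H) = -3 - 3 = -6)
E(v, R) = 9/7 (E(v, R) = -⅐*(-9) = 9/7)
a(C) = 2*C² (a(C) = C*(2*C) = 2*C²)
y(X) = -6 + 140*X (y(X) = -6 + 70*(X + X) = -6 + 70*(2*X) = -6 + 140*X)
(a(-50) - 954)*(E(-3, t(-4)) + y(39)) = (2*(-50)² - 954)*(9/7 + (-6 + 140*39)) = (2*2500 - 954)*(9/7 + (-6 + 5460)) = (5000 - 954)*(9/7 + 5454) = 4046*(38187/7) = 22072086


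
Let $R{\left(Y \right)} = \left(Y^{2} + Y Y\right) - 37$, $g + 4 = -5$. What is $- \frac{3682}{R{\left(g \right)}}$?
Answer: $- \frac{3682}{125} \approx -29.456$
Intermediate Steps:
$g = -9$ ($g = -4 - 5 = -9$)
$R{\left(Y \right)} = -37 + 2 Y^{2}$ ($R{\left(Y \right)} = \left(Y^{2} + Y^{2}\right) - 37 = 2 Y^{2} - 37 = -37 + 2 Y^{2}$)
$- \frac{3682}{R{\left(g \right)}} = - \frac{3682}{-37 + 2 \left(-9\right)^{2}} = - \frac{3682}{-37 + 2 \cdot 81} = - \frac{3682}{-37 + 162} = - \frac{3682}{125}$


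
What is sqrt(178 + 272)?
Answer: 15*sqrt(2) ≈ 21.213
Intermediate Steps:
sqrt(178 + 272) = sqrt(450) = 15*sqrt(2)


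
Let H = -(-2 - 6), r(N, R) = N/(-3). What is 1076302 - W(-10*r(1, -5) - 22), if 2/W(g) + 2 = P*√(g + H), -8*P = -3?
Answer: 11839330/11 + 2*I*√6/11 ≈ 1.0763e+6 + 0.44536*I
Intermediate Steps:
r(N, R) = -N/3 (r(N, R) = N*(-⅓) = -N/3)
P = 3/8 (P = -⅛*(-3) = 3/8 ≈ 0.37500)
H = 8 (H = -1*(-8) = 8)
W(g) = 2/(-2 + 3*√(8 + g)/8) (W(g) = 2/(-2 + 3*√(g + 8)/8) = 2/(-2 + 3*√(8 + g)/8))
1076302 - W(-10*r(1, -5) - 22) = 1076302 - 16/(-16 + 3*√(8 + (-(-10)/3 - 22))) = 1076302 - 16/(-16 + 3*√(8 + (-10*(-⅓) - 22))) = 1076302 - 16/(-16 + 3*√(8 + (10/3 - 22))) = 1076302 - 16/(-16 + 3*√(8 - 56/3)) = 1076302 - 16/(-16 + 3*√(-32/3)) = 1076302 - 16/(-16 + 3*(4*I*√6/3)) = 1076302 - 16/(-16 + 4*I*√6)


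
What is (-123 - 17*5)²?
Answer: 43264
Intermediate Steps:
(-123 - 17*5)² = (-123 - 85)² = (-208)² = 43264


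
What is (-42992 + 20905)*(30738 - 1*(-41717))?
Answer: -1600313585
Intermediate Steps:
(-42992 + 20905)*(30738 - 1*(-41717)) = -22087*(30738 + 41717) = -22087*72455 = -1600313585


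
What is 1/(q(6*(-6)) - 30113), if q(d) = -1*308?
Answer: -1/30421 ≈ -3.2872e-5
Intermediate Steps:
q(d) = -308
1/(q(6*(-6)) - 30113) = 1/(-308 - 30113) = 1/(-30421) = -1/30421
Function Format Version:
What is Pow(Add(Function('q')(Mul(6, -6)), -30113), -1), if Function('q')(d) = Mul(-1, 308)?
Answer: Rational(-1, 30421) ≈ -3.2872e-5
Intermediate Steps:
Function('q')(d) = -308
Pow(Add(Function('q')(Mul(6, -6)), -30113), -1) = Pow(Add(-308, -30113), -1) = Pow(-30421, -1) = Rational(-1, 30421)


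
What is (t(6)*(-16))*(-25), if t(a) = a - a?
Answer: 0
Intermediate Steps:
t(a) = 0
(t(6)*(-16))*(-25) = (0*(-16))*(-25) = 0*(-25) = 0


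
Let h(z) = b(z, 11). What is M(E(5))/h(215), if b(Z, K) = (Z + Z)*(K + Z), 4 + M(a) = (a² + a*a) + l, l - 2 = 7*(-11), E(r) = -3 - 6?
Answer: 83/97180 ≈ 0.00085409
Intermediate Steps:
E(r) = -9
l = -75 (l = 2 + 7*(-11) = 2 - 77 = -75)
M(a) = -79 + 2*a² (M(a) = -4 + ((a² + a*a) - 75) = -4 + ((a² + a²) - 75) = -4 + (2*a² - 75) = -4 + (-75 + 2*a²) = -79 + 2*a²)
b(Z, K) = 2*Z*(K + Z) (b(Z, K) = (2*Z)*(K + Z) = 2*Z*(K + Z))
h(z) = 2*z*(11 + z)
M(E(5))/h(215) = (-79 + 2*(-9)²)/((2*215*(11 + 215))) = (-79 + 2*81)/((2*215*226)) = (-79 + 162)/97180 = 83*(1/97180) = 83/97180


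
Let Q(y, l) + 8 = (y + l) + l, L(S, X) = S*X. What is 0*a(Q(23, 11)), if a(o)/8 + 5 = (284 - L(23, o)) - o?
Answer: 0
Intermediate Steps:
Q(y, l) = -8 + y + 2*l (Q(y, l) = -8 + ((y + l) + l) = -8 + ((l + y) + l) = -8 + (y + 2*l) = -8 + y + 2*l)
a(o) = 2232 - 192*o (a(o) = -40 + 8*((284 - 23*o) - o) = -40 + 8*(284 - 24*o) = -40 + (2272 - 192*o) = 2232 - 192*o)
0*a(Q(23, 11)) = 0*(2232 - 192*(-8 + 23 + 2*11)) = 0*(2232 - 192*(-8 + 23 + 22)) = 0*(2232 - 192*37) = 0*(2232 - 7104) = 0*(-4872) = 0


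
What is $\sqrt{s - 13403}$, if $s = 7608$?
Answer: $i \sqrt{5795} \approx 76.125 i$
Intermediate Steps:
$\sqrt{s - 13403} = \sqrt{7608 - 13403} = \sqrt{-5795} = i \sqrt{5795}$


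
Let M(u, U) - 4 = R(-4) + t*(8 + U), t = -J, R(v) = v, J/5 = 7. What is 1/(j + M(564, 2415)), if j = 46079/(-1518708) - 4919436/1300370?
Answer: -987441160980/83743713210187859 ≈ -1.1791e-5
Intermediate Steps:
J = 35 (J = 5*7 = 35)
t = -35 (t = -1*35 = -35)
M(u, U) = -280 - 35*U (M(u, U) = 4 + (-4 - 35*(8 + U)) = 4 + (-4 + (-280 - 35*U)) = 4 + (-284 - 35*U) = -280 - 35*U)
j = -3765553278959/987441160980 (j = 46079*(-1/1518708) - 4919436*1/1300370 = -46079/1518708 - 2459718/650185 = -3765553278959/987441160980 ≈ -3.8134)
1/(j + M(564, 2415)) = 1/(-3765553278959/987441160980 + (-280 - 35*2415)) = 1/(-3765553278959/987441160980 + (-280 - 84525)) = 1/(-3765553278959/987441160980 - 84805) = 1/(-83743713210187859/987441160980) = -987441160980/83743713210187859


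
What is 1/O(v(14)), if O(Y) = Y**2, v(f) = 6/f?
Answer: 49/9 ≈ 5.4444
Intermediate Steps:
1/O(v(14)) = 1/((6/14)**2) = 1/((6*(1/14))**2) = 1/((3/7)**2) = 1/(9/49) = 49/9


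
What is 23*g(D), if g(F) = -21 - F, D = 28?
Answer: -1127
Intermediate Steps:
23*g(D) = 23*(-21 - 1*28) = 23*(-21 - 28) = 23*(-49) = -1127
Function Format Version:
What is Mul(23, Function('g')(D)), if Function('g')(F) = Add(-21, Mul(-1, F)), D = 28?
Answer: -1127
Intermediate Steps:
Mul(23, Function('g')(D)) = Mul(23, Add(-21, Mul(-1, 28))) = Mul(23, Add(-21, -28)) = Mul(23, -49) = -1127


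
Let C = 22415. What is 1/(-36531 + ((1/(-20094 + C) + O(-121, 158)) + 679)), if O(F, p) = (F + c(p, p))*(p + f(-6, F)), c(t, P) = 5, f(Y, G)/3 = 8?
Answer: -2321/132213443 ≈ -1.7555e-5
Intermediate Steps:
f(Y, G) = 24 (f(Y, G) = 3*8 = 24)
O(F, p) = (5 + F)*(24 + p) (O(F, p) = (F + 5)*(p + 24) = (5 + F)*(24 + p))
1/(-36531 + ((1/(-20094 + C) + O(-121, 158)) + 679)) = 1/(-36531 + ((1/(-20094 + 22415) + (120 + 5*158 + 24*(-121) - 121*158)) + 679)) = 1/(-36531 + ((1/2321 + (120 + 790 - 2904 - 19118)) + 679)) = 1/(-36531 + ((1/2321 - 21112) + 679)) = 1/(-36531 + (-49000951/2321 + 679)) = 1/(-36531 - 47424992/2321) = 1/(-132213443/2321) = -2321/132213443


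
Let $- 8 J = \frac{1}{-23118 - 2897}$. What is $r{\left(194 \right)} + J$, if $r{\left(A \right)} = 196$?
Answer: $\frac{40791521}{208120} \approx 196.0$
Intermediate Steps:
$J = \frac{1}{208120}$ ($J = - \frac{1}{8 \left(-23118 - 2897\right)} = - \frac{1}{8 \left(-26015\right)} = \left(- \frac{1}{8}\right) \left(- \frac{1}{26015}\right) = \frac{1}{208120} \approx 4.8049 \cdot 10^{-6}$)
$r{\left(194 \right)} + J = 196 + \frac{1}{208120} = \frac{40791521}{208120}$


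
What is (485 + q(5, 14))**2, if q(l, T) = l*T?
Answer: 308025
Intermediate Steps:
q(l, T) = T*l
(485 + q(5, 14))**2 = (485 + 14*5)**2 = (485 + 70)**2 = 555**2 = 308025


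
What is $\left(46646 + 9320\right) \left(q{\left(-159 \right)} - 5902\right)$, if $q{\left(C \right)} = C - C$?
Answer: $-330311332$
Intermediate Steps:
$q{\left(C \right)} = 0$
$\left(46646 + 9320\right) \left(q{\left(-159 \right)} - 5902\right) = \left(46646 + 9320\right) \left(0 - 5902\right) = 55966 \left(-5902\right) = -330311332$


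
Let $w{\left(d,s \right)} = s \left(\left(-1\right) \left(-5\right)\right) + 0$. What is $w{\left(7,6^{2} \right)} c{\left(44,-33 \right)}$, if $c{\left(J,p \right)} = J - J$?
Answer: $0$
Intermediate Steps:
$w{\left(d,s \right)} = 5 s$ ($w{\left(d,s \right)} = s 5 + 0 = 5 s + 0 = 5 s$)
$c{\left(J,p \right)} = 0$
$w{\left(7,6^{2} \right)} c{\left(44,-33 \right)} = 5 \cdot 6^{2} \cdot 0 = 5 \cdot 36 \cdot 0 = 180 \cdot 0 = 0$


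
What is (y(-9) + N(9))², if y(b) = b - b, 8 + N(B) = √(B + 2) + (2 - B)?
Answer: (15 - √11)² ≈ 136.50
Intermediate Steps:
N(B) = -6 + √(2 + B) - B (N(B) = -8 + (√(B + 2) + (2 - B)) = -8 + (√(2 + B) + (2 - B)) = -8 + (2 + √(2 + B) - B) = -6 + √(2 + B) - B)
y(b) = 0
(y(-9) + N(9))² = (0 + (-6 + √(2 + 9) - 1*9))² = (0 + (-6 + √11 - 9))² = (0 + (-15 + √11))² = (-15 + √11)²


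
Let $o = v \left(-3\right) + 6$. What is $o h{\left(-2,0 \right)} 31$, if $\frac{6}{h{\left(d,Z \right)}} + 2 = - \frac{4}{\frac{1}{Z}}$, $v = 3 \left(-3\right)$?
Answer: $-3069$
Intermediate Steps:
$v = -9$
$h{\left(d,Z \right)} = \frac{6}{-2 - 4 Z}$ ($h{\left(d,Z \right)} = \frac{6}{-2 - \frac{4}{\frac{1}{Z}}} = \frac{6}{-2 - 4 Z}$)
$o = 33$ ($o = \left(-9\right) \left(-3\right) + 6 = 27 + 6 = 33$)
$o h{\left(-2,0 \right)} 31 = 33 \left(- \frac{3}{1 + 2 \cdot 0}\right) 31 = 33 \left(- \frac{3}{1 + 0}\right) 31 = 33 \left(- \frac{3}{1}\right) 31 = 33 \left(\left(-3\right) 1\right) 31 = 33 \left(-3\right) 31 = \left(-99\right) 31 = -3069$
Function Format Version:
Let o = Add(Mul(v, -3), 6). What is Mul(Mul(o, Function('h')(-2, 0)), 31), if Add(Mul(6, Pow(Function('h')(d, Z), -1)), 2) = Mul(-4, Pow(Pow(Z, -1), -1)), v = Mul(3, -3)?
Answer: -3069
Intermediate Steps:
v = -9
Function('h')(d, Z) = Mul(6, Pow(Add(-2, Mul(-4, Z)), -1)) (Function('h')(d, Z) = Mul(6, Pow(Add(-2, Mul(-4, Pow(Pow(Z, -1), -1))), -1)) = Mul(6, Pow(Add(-2, Mul(-4, Z)), -1)))
o = 33 (o = Add(Mul(-9, -3), 6) = Add(27, 6) = 33)
Mul(Mul(o, Function('h')(-2, 0)), 31) = Mul(Mul(33, Mul(-3, Pow(Add(1, Mul(2, 0)), -1))), 31) = Mul(Mul(33, Mul(-3, Pow(Add(1, 0), -1))), 31) = Mul(Mul(33, Mul(-3, Pow(1, -1))), 31) = Mul(Mul(33, Mul(-3, 1)), 31) = Mul(Mul(33, -3), 31) = Mul(-99, 31) = -3069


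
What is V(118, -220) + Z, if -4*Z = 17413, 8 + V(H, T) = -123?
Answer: -17937/4 ≈ -4484.3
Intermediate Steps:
V(H, T) = -131 (V(H, T) = -8 - 123 = -131)
Z = -17413/4 (Z = -¼*17413 = -17413/4 ≈ -4353.3)
V(118, -220) + Z = -131 - 17413/4 = -17937/4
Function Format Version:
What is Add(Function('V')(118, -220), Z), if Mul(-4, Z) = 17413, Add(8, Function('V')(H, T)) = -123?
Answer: Rational(-17937, 4) ≈ -4484.3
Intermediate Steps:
Function('V')(H, T) = -131 (Function('V')(H, T) = Add(-8, -123) = -131)
Z = Rational(-17413, 4) (Z = Mul(Rational(-1, 4), 17413) = Rational(-17413, 4) ≈ -4353.3)
Add(Function('V')(118, -220), Z) = Add(-131, Rational(-17413, 4)) = Rational(-17937, 4)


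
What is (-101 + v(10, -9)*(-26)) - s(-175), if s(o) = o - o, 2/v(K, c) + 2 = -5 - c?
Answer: -127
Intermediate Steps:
v(K, c) = 2/(-7 - c) (v(K, c) = 2/(-2 + (-5 - c)) = 2/(-7 - c))
s(o) = 0
(-101 + v(10, -9)*(-26)) - s(-175) = (-101 - 2/(7 - 9)*(-26)) - 1*0 = (-101 - 2/(-2)*(-26)) + 0 = (-101 - 2*(-½)*(-26)) + 0 = (-101 + 1*(-26)) + 0 = (-101 - 26) + 0 = -127 + 0 = -127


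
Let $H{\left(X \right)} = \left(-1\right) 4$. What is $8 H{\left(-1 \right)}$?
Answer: $-32$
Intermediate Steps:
$H{\left(X \right)} = -4$
$8 H{\left(-1 \right)} = 8 \left(-4\right) = -32$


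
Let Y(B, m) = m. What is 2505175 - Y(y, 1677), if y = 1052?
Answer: 2503498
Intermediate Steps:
2505175 - Y(y, 1677) = 2505175 - 1*1677 = 2505175 - 1677 = 2503498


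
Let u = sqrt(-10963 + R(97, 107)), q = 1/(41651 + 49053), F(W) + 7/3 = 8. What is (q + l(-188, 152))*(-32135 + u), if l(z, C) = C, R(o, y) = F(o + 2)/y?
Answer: -443045534215/90704 + 13787009*I*sqrt(1129633026)/29115984 ≈ -4.8845e+6 + 15915.0*I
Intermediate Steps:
F(W) = 17/3 (F(W) = -7/3 + 8 = 17/3)
q = 1/90704 ≈ 1.1025e-5
R(o, y) = 17/(3*y)
u = I*sqrt(1129633026)/321 (u = sqrt(-10963 + (17/3)/107) = sqrt(-10963 + (17/3)*(1/107)) = sqrt(-10963 + 17/321) = sqrt(-3519106/321) = I*sqrt(1129633026)/321 ≈ 104.7*I)
(q + l(-188, 152))*(-32135 + u) = (1/90704 + 152)*(-32135 + I*sqrt(1129633026)/321) = 13787009*(-32135 + I*sqrt(1129633026)/321)/90704 = -443045534215/90704 + 13787009*I*sqrt(1129633026)/29115984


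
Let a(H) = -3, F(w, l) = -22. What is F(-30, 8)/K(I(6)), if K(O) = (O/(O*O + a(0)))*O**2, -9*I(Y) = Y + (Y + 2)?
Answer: -4653/1372 ≈ -3.3914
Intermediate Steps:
I(Y) = -2/9 - 2*Y/9 (I(Y) = -(Y + (Y + 2))/9 = -(Y + (2 + Y))/9 = -(2 + 2*Y)/9 = -2/9 - 2*Y/9)
K(O) = O**3/(-3 + O**2) (K(O) = (O/(O*O - 3))*O**2 = (O/(O**2 - 3))*O**2 = (O/(-3 + O**2))*O**2 = O**3/(-3 + O**2))
F(-30, 8)/K(I(6)) = -22*(-3 + (-2/9 - 2/9*6)**2)/(-2/9 - 2/9*6)**3 = -22*(-3 + (-2/9 - 4/3)**2)/(-2/9 - 4/3)**3 = -22/((-14/9)**3/(-3 + (-14/9)**2)) = -22/((-2744/(729*(-3 + 196/81)))) = -22/((-2744/(729*(-47/81)))) = -22/((-2744/729*(-81/47))) = -22/2744/423 = -22*423/2744 = -4653/1372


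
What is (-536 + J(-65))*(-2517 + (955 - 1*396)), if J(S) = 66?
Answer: 920260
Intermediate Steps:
(-536 + J(-65))*(-2517 + (955 - 1*396)) = (-536 + 66)*(-2517 + (955 - 1*396)) = -470*(-2517 + (955 - 396)) = -470*(-2517 + 559) = -470*(-1958) = 920260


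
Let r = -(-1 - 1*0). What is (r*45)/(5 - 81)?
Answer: -45/76 ≈ -0.59210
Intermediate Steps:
r = 1 (r = -(-1 + 0) = -1*(-1) = 1)
(r*45)/(5 - 81) = (1*45)/(5 - 81) = 45/(-76) = 45*(-1/76) = -45/76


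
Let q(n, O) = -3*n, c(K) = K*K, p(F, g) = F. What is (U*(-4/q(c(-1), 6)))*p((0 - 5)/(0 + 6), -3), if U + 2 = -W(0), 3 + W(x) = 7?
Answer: 20/3 ≈ 6.6667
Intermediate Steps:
W(x) = 4 (W(x) = -3 + 7 = 4)
c(K) = K²
U = -6 (U = -2 - 1*4 = -2 - 4 = -6)
(U*(-4/q(c(-1), 6)))*p((0 - 5)/(0 + 6), -3) = (-(-24)/((-3*(-1)²)))*((0 - 5)/(0 + 6)) = (-(-24)/((-3*1)))*(-5/6) = (-(-24)/(-3))*(-5*⅙) = -(-24)*(-1)/3*(-⅚) = -6*4/3*(-⅚) = -8*(-⅚) = 20/3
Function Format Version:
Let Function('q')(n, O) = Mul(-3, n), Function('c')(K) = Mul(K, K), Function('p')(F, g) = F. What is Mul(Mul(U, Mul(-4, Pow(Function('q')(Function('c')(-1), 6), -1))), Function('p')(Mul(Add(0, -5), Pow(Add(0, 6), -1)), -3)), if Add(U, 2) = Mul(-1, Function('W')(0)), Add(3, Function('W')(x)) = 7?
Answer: Rational(20, 3) ≈ 6.6667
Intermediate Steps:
Function('W')(x) = 4 (Function('W')(x) = Add(-3, 7) = 4)
Function('c')(K) = Pow(K, 2)
U = -6 (U = Add(-2, Mul(-1, 4)) = Add(-2, -4) = -6)
Mul(Mul(U, Mul(-4, Pow(Function('q')(Function('c')(-1), 6), -1))), Function('p')(Mul(Add(0, -5), Pow(Add(0, 6), -1)), -3)) = Mul(Mul(-6, Mul(-4, Pow(Mul(-3, Pow(-1, 2)), -1))), Mul(Add(0, -5), Pow(Add(0, 6), -1))) = Mul(Mul(-6, Mul(-4, Pow(Mul(-3, 1), -1))), Mul(-5, Pow(6, -1))) = Mul(Mul(-6, Mul(-4, Pow(-3, -1))), Mul(-5, Rational(1, 6))) = Mul(Mul(-6, Mul(-4, Rational(-1, 3))), Rational(-5, 6)) = Mul(Mul(-6, Rational(4, 3)), Rational(-5, 6)) = Mul(-8, Rational(-5, 6)) = Rational(20, 3)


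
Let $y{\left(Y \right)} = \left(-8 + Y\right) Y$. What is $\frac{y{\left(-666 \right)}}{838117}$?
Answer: $\frac{448884}{838117} \approx 0.53559$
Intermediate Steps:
$y{\left(Y \right)} = Y \left(-8 + Y\right)$
$\frac{y{\left(-666 \right)}}{838117} = \frac{\left(-666\right) \left(-8 - 666\right)}{838117} = \left(-666\right) \left(-674\right) \frac{1}{838117} = 448884 \cdot \frac{1}{838117} = \frac{448884}{838117}$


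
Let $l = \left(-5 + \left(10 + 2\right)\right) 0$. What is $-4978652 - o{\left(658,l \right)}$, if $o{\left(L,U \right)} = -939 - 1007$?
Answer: $-4976706$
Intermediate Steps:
$l = 0$ ($l = \left(-5 + 12\right) 0 = 7 \cdot 0 = 0$)
$o{\left(L,U \right)} = -1946$ ($o{\left(L,U \right)} = -939 - 1007 = -1946$)
$-4978652 - o{\left(658,l \right)} = -4978652 - -1946 = -4978652 + 1946 = -4976706$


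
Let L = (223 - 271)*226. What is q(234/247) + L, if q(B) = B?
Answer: -206094/19 ≈ -10847.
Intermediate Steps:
L = -10848 (L = -48*226 = -10848)
q(234/247) + L = 234/247 - 10848 = 234*(1/247) - 10848 = 18/19 - 10848 = -206094/19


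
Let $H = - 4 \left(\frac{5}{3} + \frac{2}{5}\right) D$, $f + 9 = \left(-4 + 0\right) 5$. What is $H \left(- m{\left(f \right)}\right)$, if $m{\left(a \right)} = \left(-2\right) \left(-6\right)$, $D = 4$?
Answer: $\frac{1984}{5} \approx 396.8$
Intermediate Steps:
$f = -29$ ($f = -9 + \left(-4 + 0\right) 5 = -9 - 20 = -29$)
$m{\left(a \right)} = 12$
$H = - \frac{496}{15}$ ($H = - 4 \left(\frac{5}{3} + \frac{2}{5}\right) 4 = \left(-4\right) \frac{31}{15} \cdot 4 = \left(- \frac{124}{15}\right) 4 = - \frac{496}{15} \approx -33.067$)
$H \left(- m{\left(f \right)}\right) = - \frac{496 \left(\left(-1\right) 12\right)}{15} = \left(- \frac{496}{15}\right) \left(-12\right) = \frac{1984}{5}$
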